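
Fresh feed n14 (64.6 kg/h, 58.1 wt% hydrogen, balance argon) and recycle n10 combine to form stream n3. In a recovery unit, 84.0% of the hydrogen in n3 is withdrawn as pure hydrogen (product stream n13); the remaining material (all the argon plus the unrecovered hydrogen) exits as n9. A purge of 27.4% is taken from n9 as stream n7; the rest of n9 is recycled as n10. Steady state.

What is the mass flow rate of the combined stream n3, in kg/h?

argon enters only via n14 and leaves only via the purge: 64.6×0.419 = 0.274×(argon in n9), and the recovery unit passes all argon, so argon in n3 = argon in n9 = 98.786 kg/h.
hydrogen in n3: m_A = 64.6×0.581 + (1−0.274)·(1−0.840)·m_A, so m_A = 37.533/0.8838 = 42.465 kg/h.
n3 = 42.465 + 98.786 = 141.25 kg/h.

141.3 kg/h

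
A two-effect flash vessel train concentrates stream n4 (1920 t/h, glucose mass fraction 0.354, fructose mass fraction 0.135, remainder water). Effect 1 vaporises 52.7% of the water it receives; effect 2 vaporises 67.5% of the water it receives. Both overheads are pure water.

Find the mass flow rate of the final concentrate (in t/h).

1090 t/h

water in feed = 1920×0.511 = 981.12 t/h.
After stage 1: water left = (1−0.527)×981.12 = 464.07; stream total = 1402.9 t/h.
After stage 2: water left = (1−0.675)×464.07 = 150.82; final concentrate = 1089.7 t/h.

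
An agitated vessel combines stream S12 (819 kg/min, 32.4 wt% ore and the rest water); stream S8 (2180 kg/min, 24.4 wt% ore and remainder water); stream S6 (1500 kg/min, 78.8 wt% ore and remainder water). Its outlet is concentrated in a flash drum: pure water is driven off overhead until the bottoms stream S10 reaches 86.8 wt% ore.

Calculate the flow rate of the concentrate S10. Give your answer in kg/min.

ore entering = 819×0.324 + 2180×0.244 + 1500×0.788 = 1979.3 kg/min.
All ore reports to S10, so S10 = 1979.3/0.868 = 2280.3 kg/min.

2280 kg/min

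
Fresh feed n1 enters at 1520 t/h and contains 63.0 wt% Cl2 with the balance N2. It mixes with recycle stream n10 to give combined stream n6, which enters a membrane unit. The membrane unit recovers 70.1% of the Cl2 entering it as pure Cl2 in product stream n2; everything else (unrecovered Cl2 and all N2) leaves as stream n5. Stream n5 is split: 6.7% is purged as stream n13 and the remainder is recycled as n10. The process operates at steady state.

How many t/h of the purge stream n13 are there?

N2 enters only via n1 and leaves only via the purge: 1520×0.370 = 0.067×(N2 in n5), and the membrane unit passes all N2, so N2 in n6 = N2 in n5 = 8394 t/h.
Cl2 in n6: m_A = 1520×0.630 + (1−0.067)·(1−0.701)·m_A, so m_A = 957.6/0.7210 = 1328.1 t/h.
n5 = (1−0.701)×1328.1 + 8394 = 8791.1 t/h.
Purge n13 = 0.067×8791.1 = 589.01 t/h.

589 t/h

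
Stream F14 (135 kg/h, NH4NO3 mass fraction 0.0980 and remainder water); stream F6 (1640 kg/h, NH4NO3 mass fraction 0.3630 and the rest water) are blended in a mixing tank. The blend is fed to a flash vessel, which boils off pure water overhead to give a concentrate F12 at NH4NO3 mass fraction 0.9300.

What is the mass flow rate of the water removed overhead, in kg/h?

1121 kg/h

NH4NO3 entering = 135×0.098 + 1640×0.363 = 608.55 kg/h.
All NH4NO3 reports to F12, so F12 = 608.55/0.930 = 654.35 kg/h.
Total feed = 1775 kg/h; overhead = 1775 − 654.35 = 1120.6 kg/h.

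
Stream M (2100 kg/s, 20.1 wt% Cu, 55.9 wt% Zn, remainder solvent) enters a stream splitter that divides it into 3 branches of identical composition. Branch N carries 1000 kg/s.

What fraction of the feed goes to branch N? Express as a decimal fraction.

0.476

Fraction to N = 1000/2100 = 0.4762.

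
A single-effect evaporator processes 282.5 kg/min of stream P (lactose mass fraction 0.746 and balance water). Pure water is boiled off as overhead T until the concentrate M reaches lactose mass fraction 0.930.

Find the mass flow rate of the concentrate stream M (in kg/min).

226.6 kg/min

lactose is conserved: 282.5×0.746 = 210.75 kg/min all reports to the concentrate.
Concentrate = 210.75/(target fraction) = 226.61 kg/min.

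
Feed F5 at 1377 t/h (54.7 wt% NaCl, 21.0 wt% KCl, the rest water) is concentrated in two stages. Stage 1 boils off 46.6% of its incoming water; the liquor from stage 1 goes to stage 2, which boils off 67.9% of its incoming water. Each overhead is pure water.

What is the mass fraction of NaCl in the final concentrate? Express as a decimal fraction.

water in feed = 1377×0.243 = 334.61 t/h.
After stage 1: water left = (1−0.466)×334.61 = 178.68; stream total = 1221.1 t/h.
After stage 2: water left = (1−0.679)×178.68 = 57.357; final concentrate = 1099.7 t/h.
NaCl fraction = 753.22/1099.7 = 0.6849.

0.6849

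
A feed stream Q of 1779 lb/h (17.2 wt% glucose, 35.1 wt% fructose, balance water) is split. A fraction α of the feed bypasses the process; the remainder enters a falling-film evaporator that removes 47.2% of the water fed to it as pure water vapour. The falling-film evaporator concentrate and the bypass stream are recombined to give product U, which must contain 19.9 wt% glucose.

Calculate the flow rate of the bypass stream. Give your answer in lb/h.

706.9 lb/h

All 1779×0.172 = 305.99 lb/h of glucose reaches U, so U = 305.99/0.199 = 1537.6 lb/h and vapour = 241.37 lb/h.
The evaporator receives (1−α)·1779 of feed at 0.477 water and removes 0.472 of that water:
0.472×0.477×(1−α)×1779 = 241.37
(1−α) = 241.37/400.53 = 0.6026;  α = 0.3974.
Bypass flow = 0.3974×1779 = 706.92 lb/h.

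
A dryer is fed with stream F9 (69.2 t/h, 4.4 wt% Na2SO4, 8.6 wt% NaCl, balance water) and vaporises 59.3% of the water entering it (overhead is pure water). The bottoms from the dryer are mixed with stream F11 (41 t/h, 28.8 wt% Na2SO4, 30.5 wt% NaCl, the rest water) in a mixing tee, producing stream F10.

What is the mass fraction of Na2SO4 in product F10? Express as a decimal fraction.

Vapour removed = 0.593×0.870×69.2 = 35.701 t/h; concentrate = 33.499 t/h.
Na2SO4 reaching the mixer = 3.0448 (from concentrate) + 41×0.288 = 14.853 t/h.
Product flow = 33.499 + 41 = 74.499 t/h; Na2SO4 fraction = 0.1994.

0.1994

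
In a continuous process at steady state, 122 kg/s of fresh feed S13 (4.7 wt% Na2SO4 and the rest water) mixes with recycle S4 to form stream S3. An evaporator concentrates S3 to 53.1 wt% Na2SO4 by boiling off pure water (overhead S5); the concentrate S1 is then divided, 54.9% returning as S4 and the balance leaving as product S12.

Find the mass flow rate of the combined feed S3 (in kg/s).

Overall Na2SO4 balance (none leaves overhead): Na2SO4 in fresh feed = Na2SO4 in product, i.e. 122×0.047 = (1−0.549)·S1·0.531.
S1 = 5.734/(0.531×0.451) = 23.943 kg/s.
Recycle S4 = 0.549×23.943 = 13.145 kg/s.
Combined feed S3 = 122 + 13.145 = 135.14 kg/s.

135.1 kg/s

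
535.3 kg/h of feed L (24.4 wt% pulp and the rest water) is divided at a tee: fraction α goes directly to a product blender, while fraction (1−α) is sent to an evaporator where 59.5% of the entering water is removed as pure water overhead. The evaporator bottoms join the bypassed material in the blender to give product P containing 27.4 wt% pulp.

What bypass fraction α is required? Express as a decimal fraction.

0.757

All 535.3×0.244 = 130.61 kg/h of pulp reaches P, so P = 130.61/0.274 = 476.69 kg/h and vapour = 58.609 kg/h.
The evaporator receives (1−α)·535.3 of feed at 0.756 water and removes 0.595 of that water:
0.595×0.756×(1−α)×535.3 = 58.609
(1−α) = 58.609/240.79 = 0.2434;  α = 0.7566.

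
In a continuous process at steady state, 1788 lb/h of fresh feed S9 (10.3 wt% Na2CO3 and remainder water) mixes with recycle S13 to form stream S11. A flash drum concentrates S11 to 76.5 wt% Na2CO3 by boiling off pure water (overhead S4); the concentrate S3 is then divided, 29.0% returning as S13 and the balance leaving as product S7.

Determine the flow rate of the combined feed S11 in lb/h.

Overall Na2CO3 balance (none leaves overhead): Na2CO3 in fresh feed = Na2CO3 in product, i.e. 1788×0.103 = (1−0.290)·S3·0.765.
S3 = 184.16/(0.765×0.710) = 339.07 lb/h.
Recycle S13 = 0.290×339.07 = 98.329 lb/h.
Combined feed S11 = 1788 + 98.329 = 1886.3 lb/h.

1886 lb/h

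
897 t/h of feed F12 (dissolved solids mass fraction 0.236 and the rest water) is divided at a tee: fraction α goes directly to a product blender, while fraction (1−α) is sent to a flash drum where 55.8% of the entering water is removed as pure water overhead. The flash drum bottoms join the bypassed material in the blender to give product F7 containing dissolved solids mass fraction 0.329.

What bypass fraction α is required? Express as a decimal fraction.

0.337

All 897×0.236 = 211.69 t/h of dissolved solids reaches F7, so F7 = 211.69/0.329 = 643.44 t/h and vapour = 253.56 t/h.
The evaporator receives (1−α)·897 of feed at 0.764 water and removes 0.558 of that water:
0.558×0.764×(1−α)×897 = 253.56
(1−α) = 253.56/382.4 = 0.6631;  α = 0.3369.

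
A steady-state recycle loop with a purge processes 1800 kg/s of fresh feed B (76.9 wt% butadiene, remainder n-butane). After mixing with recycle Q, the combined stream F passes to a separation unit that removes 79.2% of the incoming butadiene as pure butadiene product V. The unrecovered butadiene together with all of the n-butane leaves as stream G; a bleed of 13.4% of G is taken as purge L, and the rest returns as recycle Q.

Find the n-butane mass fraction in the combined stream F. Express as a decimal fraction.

n-butane enters only via B and leaves only via the purge: 1800×0.231 = 0.134×(n-butane in G), and the separation unit passes all n-butane, so n-butane in F = n-butane in G = 3103 kg/s.
butadiene in F: m_A = 1800×0.769 + (1−0.134)·(1−0.792)·m_A, so m_A = 1384.2/0.8199 = 1688.3 kg/s.
F = 1688.3 + 3103 = 4791.3 kg/s.
n-butane fraction in F = 3103/4791.3 = 0.648.

0.648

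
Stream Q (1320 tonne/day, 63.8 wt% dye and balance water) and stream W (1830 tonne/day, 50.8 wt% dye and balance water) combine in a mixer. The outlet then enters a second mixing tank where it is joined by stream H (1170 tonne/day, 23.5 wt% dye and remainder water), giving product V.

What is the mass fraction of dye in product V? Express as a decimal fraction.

0.4738

Overall, product flow = 4320 tonne/day.
dye in = 1320×0.638 + 1830×0.508 + 1170×0.235 = 2046.8 tonne/day.
dye fraction in V = 0.4738.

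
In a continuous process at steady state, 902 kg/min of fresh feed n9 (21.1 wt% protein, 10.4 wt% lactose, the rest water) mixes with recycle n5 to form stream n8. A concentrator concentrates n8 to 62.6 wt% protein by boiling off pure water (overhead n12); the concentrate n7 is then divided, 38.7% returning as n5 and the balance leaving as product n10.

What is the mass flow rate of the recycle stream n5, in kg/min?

191.9 kg/min

Overall protein balance (none leaves overhead): protein in fresh feed = protein in product, i.e. 902×0.211 = (1−0.387)·n7·0.626.
n7 = 190.32/(0.626×0.613) = 495.97 kg/min.
Recycle n5 = 0.387×495.97 = 191.94 kg/min.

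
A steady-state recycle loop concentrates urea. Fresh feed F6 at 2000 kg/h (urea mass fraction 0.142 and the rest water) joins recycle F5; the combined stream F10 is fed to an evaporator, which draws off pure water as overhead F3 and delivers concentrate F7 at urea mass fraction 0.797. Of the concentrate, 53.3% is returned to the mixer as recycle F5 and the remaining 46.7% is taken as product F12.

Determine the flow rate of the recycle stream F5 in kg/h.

Overall urea balance (none leaves overhead): urea in fresh feed = urea in product, i.e. 2000×0.142 = (1−0.533)·F7·0.797.
F7 = 284/(0.797×0.467) = 763.03 kg/h.
Recycle F5 = 0.533×763.03 = 406.7 kg/h.

406.7 kg/h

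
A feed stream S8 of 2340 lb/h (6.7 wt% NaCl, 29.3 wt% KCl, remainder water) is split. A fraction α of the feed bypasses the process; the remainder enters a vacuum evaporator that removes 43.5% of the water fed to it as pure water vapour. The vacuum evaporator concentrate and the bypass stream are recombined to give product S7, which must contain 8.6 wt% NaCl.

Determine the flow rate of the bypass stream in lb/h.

483 lb/h

All 2340×0.067 = 156.78 lb/h of NaCl reaches S7, so S7 = 156.78/0.086 = 1823 lb/h and vapour = 516.98 lb/h.
The evaporator receives (1−α)·2340 of feed at 0.640 water and removes 0.435 of that water:
0.435×0.640×(1−α)×2340 = 516.98
(1−α) = 516.98/651.46 = 0.7936;  α = 0.2064.
Bypass flow = 0.2064×2340 = 483.04 lb/h.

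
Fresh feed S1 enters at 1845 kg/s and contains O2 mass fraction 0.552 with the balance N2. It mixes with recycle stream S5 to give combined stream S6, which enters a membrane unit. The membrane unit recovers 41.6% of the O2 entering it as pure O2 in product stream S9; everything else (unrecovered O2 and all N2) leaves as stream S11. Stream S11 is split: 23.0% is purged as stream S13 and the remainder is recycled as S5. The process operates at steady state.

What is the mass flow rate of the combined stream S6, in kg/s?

5444 kg/s

N2 enters only via S1 and leaves only via the purge: 1845×0.448 = 0.230×(N2 in S11), and the membrane unit passes all N2, so N2 in S6 = N2 in S11 = 3593.7 kg/s.
O2 in S6: m_A = 1845×0.552 + (1−0.230)·(1−0.416)·m_A, so m_A = 1018.4/0.5503 = 1850.6 kg/s.
S6 = 1850.6 + 3593.7 = 5444.4 kg/s.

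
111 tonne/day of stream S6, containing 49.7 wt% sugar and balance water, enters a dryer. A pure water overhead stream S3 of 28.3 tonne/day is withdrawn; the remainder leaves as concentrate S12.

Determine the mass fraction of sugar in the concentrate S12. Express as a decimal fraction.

0.667

sugar is not removed: 111×0.497 = 55.167 tonne/day of sugar enters S12.
Concentrate = 111 − 28.3 = 82.7 tonne/day.
Mass fraction = 55.167/82.7 = 0.667.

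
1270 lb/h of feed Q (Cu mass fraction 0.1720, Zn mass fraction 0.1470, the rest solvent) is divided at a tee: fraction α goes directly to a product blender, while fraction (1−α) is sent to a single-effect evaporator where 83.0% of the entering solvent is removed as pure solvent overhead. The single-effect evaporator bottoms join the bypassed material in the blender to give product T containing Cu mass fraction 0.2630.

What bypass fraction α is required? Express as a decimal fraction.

All 1270×0.172 = 218.44 lb/h of Cu reaches T, so T = 218.44/0.263 = 830.57 lb/h and vapour = 439.43 lb/h.
The evaporator receives (1−α)·1270 of feed at 0.681 solvent and removes 0.830 of that solvent:
0.830×0.681×(1−α)×1270 = 439.43
(1−α) = 439.43/717.84 = 0.6122;  α = 0.3878.

0.388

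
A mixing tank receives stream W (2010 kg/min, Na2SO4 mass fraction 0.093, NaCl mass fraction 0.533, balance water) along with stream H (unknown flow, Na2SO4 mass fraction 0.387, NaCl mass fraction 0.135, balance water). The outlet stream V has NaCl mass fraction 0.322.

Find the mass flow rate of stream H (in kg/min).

2268 kg/min

Let H be the unknown flow. Total out = 2010 + H.
NaCl balance: 1071.3 + 0.135·H = 0.322·(2010 + H)
(0.135 − 0.322)·H = 0.322×2010 − 1071.3 = -424.11
H = -424.11 / -0.187 = 2268 kg/min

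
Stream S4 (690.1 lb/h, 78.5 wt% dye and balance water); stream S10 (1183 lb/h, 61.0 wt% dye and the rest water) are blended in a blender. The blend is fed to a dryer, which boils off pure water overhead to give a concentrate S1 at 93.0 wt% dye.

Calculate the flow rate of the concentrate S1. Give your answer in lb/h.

1358 lb/h

dye entering = 690.1×0.785 + 1183×0.610 = 1263.4 lb/h.
All dye reports to S1, so S1 = 1263.4/0.930 = 1358.5 lb/h.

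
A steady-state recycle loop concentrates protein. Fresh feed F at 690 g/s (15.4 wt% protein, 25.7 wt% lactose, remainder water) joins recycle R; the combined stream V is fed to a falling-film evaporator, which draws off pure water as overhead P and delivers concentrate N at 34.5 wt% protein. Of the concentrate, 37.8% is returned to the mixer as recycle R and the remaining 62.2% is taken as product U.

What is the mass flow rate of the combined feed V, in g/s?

Overall protein balance (none leaves overhead): protein in fresh feed = protein in product, i.e. 690×0.154 = (1−0.378)·N·0.345.
N = 106.26/(0.345×0.622) = 495.18 g/s.
Recycle R = 0.378×495.18 = 187.18 g/s.
Combined feed V = 690 + 187.18 = 877.18 g/s.

877.2 g/s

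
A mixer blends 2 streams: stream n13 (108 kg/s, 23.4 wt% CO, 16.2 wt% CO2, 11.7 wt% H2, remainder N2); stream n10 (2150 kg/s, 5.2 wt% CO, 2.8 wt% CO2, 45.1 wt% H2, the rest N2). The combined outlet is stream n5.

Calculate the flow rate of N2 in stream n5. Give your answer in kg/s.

1061 kg/s

N2 out = N2 in = 108×0.487 + 2150×0.469 = 1060.9 kg/s.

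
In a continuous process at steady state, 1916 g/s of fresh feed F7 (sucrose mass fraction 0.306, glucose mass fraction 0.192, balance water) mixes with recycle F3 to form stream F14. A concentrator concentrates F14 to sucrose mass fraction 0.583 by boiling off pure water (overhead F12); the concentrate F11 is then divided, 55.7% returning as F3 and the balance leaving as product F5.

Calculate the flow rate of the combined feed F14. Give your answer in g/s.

3180 g/s

Overall sucrose balance (none leaves overhead): sucrose in fresh feed = sucrose in product, i.e. 1916×0.306 = (1−0.557)·F11·0.583.
F11 = 586.3/(0.583×0.443) = 2270.1 g/s.
Recycle F3 = 0.557×2270.1 = 1264.4 g/s.
Combined feed F14 = 1916 + 1264.4 = 3180.4 g/s.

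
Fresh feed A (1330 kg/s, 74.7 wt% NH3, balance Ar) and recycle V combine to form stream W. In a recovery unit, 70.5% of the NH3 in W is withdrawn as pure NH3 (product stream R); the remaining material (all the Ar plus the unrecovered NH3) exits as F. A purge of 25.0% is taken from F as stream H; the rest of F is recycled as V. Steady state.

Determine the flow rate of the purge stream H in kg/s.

430.6 kg/s

Ar enters only via A and leaves only via the purge: 1330×0.253 = 0.250×(Ar in F), and the recovery unit passes all Ar, so Ar in W = Ar in F = 1346 kg/s.
NH3 in W: m_A = 1330×0.747 + (1−0.250)·(1−0.705)·m_A, so m_A = 993.51/0.7787 = 1275.8 kg/s.
F = (1−0.705)×1275.8 + 1346 = 1722.3 kg/s.
Purge H = 0.250×1722.3 = 430.58 kg/s.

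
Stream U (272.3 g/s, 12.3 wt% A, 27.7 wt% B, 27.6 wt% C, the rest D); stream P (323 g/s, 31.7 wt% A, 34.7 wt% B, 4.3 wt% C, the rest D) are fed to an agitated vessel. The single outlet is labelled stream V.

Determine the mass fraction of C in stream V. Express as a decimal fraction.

Total flow out = 272.3 + 323 = 595.3 g/s.
C in = 272.3×0.276 + 323×0.043 = 89.044 g/s.
C mass fraction in V = 89.044/595.3 = 0.1496.

0.1496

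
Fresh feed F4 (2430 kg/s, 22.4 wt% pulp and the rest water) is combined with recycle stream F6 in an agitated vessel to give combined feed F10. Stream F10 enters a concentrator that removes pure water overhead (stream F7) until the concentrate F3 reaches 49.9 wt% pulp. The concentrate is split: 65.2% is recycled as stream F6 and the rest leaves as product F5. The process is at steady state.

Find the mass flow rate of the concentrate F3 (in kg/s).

3135 kg/s

Overall pulp balance (none leaves overhead): pulp in fresh feed = pulp in product, i.e. 2430×0.224 = (1−0.652)·F3·0.499.
F3 = 544.32/(0.499×0.348) = 3134.5 kg/s.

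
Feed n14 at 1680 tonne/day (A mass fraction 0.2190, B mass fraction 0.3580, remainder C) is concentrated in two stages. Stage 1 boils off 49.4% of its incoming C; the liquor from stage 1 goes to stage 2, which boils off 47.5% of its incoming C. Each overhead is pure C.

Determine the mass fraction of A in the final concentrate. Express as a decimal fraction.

0.3177

C in feed = 1680×0.423 = 710.64 tonne/day.
After stage 1: C left = (1−0.494)×710.64 = 359.58; stream total = 1328.9 tonne/day.
After stage 2: C left = (1−0.475)×359.58 = 188.78; final concentrate = 1158.1 tonne/day.
A fraction = 367.92/1158.1 = 0.3177.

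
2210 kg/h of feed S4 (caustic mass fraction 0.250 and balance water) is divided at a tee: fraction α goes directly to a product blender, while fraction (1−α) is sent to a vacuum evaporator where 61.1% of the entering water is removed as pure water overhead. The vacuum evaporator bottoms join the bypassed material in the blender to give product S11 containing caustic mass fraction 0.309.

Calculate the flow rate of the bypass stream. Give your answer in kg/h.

All 2210×0.250 = 552.5 kg/h of caustic reaches S11, so S11 = 552.5/0.309 = 1788 kg/h and vapour = 421.97 kg/h.
The evaporator receives (1−α)·2210 of feed at 0.750 water and removes 0.611 of that water:
0.611×0.750×(1−α)×2210 = 421.97
(1−α) = 421.97/1012.7 = 0.4167;  α = 0.5833.
Bypass flow = 0.5833×2210 = 1289.2 kg/h.

1289 kg/h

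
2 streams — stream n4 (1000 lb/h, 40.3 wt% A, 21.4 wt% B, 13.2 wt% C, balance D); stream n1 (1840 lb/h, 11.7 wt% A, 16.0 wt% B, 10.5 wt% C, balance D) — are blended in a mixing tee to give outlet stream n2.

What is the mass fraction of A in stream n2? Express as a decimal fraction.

Total flow out = 1000 + 1840 = 2840 lb/h.
A in = 1000×0.403 + 1840×0.117 = 618.28 lb/h.
A mass fraction in n2 = 618.28/2840 = 0.2177.

0.2177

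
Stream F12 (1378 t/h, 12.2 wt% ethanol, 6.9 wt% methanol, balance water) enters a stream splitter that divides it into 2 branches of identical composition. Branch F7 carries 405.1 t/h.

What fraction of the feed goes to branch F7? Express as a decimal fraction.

0.294

Fraction to F7 = 405.1/1378 = 0.2940.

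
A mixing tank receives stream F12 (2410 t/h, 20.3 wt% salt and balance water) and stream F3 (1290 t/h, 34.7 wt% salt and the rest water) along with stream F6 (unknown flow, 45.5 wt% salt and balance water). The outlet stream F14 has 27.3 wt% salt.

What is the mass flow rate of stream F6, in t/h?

402.4 t/h

Let F6 be the unknown flow. Total out = 3700 + F6.
salt balance: 936.86 + 0.455·F6 = 0.273·(3700 + F6)
(0.455 − 0.273)·F6 = 0.273×3700 − 936.86 = 73.24
F6 = 73.24 / 0.182 = 402.42 t/h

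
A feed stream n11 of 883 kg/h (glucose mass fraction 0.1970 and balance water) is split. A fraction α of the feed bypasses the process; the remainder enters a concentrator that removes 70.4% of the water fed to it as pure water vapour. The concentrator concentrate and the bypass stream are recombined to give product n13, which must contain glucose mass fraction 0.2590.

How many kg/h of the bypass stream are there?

All 883×0.197 = 173.95 kg/h of glucose reaches n13, so n13 = 173.95/0.259 = 671.63 kg/h and vapour = 211.37 kg/h.
The evaporator receives (1−α)·883 of feed at 0.803 water and removes 0.704 of that water:
0.704×0.803×(1−α)×883 = 211.37
(1−α) = 211.37/499.17 = 0.4235;  α = 0.5765.
Bypass flow = 0.5765×883 = 509.09 kg/h.

509.1 kg/h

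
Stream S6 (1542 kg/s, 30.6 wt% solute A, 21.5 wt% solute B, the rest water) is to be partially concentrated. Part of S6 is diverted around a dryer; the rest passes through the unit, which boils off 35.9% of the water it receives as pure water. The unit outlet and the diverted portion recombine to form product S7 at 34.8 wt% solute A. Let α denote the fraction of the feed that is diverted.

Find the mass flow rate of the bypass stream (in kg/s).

All 1542×0.306 = 471.85 kg/s of solute A reaches S7, so S7 = 471.85/0.348 = 1355.9 kg/s and vapour = 186.1 kg/s.
The evaporator receives (1−α)·1542 of feed at 0.479 water and removes 0.359 of that water:
0.359×0.479×(1−α)×1542 = 186.1
(1−α) = 186.1/265.16 = 0.7018;  α = 0.2982.
Bypass flow = 0.2982×1542 = 459.76 kg/s.

459.8 kg/s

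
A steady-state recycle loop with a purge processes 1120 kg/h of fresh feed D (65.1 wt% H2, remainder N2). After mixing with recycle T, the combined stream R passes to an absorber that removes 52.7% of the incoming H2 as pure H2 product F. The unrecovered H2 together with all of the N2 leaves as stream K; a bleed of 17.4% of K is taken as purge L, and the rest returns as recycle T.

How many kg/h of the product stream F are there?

630.6 kg/h

H2 in R: m_A = 1120×0.651 + (1−0.174)·(1−0.527)·m_A, so m_A = 729.12/0.6093 = 1196.6 kg/h.
Product F = 0.527×1196.6 = 630.63 kg/h.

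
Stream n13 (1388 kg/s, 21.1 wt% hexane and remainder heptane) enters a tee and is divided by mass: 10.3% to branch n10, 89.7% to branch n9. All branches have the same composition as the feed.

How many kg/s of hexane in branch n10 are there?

30.17 kg/s

Branch n10 total = 0.103×1388 = 142.96 kg/s.
hexane in n10 = 0.211×142.96 = 30.165 kg/s.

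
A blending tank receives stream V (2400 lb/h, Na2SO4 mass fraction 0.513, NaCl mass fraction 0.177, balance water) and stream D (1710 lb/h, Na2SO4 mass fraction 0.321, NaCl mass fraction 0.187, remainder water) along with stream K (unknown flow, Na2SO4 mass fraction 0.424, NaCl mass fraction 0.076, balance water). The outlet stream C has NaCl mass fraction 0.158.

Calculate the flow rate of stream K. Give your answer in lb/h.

Let K be the unknown flow. Total out = 4110 + K.
NaCl balance: 744.57 + 0.076·K = 0.158·(4110 + K)
(0.076 − 0.158)·K = 0.158×4110 − 744.57 = -95.19
K = -95.19 / -0.082 = 1160.9 lb/h

1161 lb/h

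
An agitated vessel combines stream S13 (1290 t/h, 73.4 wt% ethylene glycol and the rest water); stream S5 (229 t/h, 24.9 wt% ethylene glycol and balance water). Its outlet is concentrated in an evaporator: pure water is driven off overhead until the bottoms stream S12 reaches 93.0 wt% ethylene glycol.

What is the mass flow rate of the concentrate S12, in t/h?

1079 t/h

ethylene glycol entering = 1290×0.734 + 229×0.249 = 1003.9 t/h.
All ethylene glycol reports to S12, so S12 = 1003.9/0.930 = 1079.4 t/h.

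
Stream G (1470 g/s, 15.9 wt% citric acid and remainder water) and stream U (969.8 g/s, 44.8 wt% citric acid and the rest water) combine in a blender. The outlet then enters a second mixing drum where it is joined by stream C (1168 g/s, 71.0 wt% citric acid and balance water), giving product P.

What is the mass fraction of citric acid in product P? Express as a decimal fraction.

Overall, product flow = 3607.8 g/s.
citric acid in = 1470×0.159 + 969.8×0.448 + 1168×0.710 = 1497.5 g/s.
citric acid fraction in P = 0.4151.

0.4151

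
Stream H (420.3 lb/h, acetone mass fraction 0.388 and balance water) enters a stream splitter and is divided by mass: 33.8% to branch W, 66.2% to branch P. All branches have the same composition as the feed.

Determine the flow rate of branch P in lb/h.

278.2 lb/h

Branch P flow = 0.662×420.3 = 278.24 lb/h.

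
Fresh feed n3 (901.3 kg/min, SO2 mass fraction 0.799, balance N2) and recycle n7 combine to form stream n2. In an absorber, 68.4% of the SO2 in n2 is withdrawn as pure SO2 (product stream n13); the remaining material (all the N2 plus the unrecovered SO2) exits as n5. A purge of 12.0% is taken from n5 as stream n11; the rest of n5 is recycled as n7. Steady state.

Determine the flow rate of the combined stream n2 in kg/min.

N2 enters only via n3 and leaves only via the purge: 901.3×0.201 = 0.120×(N2 in n5), and the absorber passes all N2, so N2 in n2 = N2 in n5 = 1509.7 kg/min.
SO2 in n2: m_A = 901.3×0.799 + (1−0.120)·(1−0.684)·m_A, so m_A = 720.14/0.7219 = 997.53 kg/min.
n2 = 997.53 + 1509.7 = 2507.2 kg/min.

2507 kg/min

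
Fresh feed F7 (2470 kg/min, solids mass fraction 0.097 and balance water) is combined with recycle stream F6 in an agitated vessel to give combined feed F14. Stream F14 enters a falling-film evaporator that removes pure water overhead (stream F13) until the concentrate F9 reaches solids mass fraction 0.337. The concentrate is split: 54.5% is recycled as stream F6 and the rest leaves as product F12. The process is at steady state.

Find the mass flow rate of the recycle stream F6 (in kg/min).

Overall solids balance (none leaves overhead): solids in fresh feed = solids in product, i.e. 2470×0.097 = (1−0.545)·F9·0.337.
F9 = 239.59/(0.337×0.455) = 1562.5 kg/min.
Recycle F6 = 0.545×1562.5 = 851.58 kg/min.

851.6 kg/min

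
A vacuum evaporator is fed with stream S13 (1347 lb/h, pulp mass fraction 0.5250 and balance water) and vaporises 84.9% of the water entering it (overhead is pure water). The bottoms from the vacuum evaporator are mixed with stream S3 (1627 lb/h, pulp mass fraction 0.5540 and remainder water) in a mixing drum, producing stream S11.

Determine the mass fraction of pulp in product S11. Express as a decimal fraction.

Vapour removed = 0.849×0.475×1347 = 543.21 lb/h; concentrate = 803.79 lb/h.
pulp reaching the mixer = 707.18 (from concentrate) + 1627×0.554 = 1608.5 lb/h.
Product flow = 803.79 + 1627 = 2430.8 lb/h; pulp fraction = 0.6617.

0.6617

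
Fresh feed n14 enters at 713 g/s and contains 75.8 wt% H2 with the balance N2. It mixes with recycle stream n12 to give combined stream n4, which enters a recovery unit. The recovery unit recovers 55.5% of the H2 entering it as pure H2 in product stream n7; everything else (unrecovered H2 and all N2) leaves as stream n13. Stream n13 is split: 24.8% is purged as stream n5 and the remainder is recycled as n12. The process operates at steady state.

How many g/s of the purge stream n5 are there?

N2 enters only via n14 and leaves only via the purge: 713×0.242 = 0.248×(N2 in n13), and the recovery unit passes all N2, so N2 in n4 = N2 in n13 = 695.75 g/s.
H2 in n4: m_A = 713×0.758 + (1−0.248)·(1−0.555)·m_A, so m_A = 540.45/0.6654 = 812.27 g/s.
n13 = (1−0.555)×812.27 + 695.75 = 1057.2 g/s.
Purge n5 = 0.248×1057.2 = 262.19 g/s.

262.2 g/s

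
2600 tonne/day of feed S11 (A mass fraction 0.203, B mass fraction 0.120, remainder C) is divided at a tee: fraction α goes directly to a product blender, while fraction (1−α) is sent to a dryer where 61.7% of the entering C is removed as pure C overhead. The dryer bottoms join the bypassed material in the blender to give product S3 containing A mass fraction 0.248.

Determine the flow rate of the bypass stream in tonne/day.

All 2600×0.203 = 527.8 tonne/day of A reaches S3, so S3 = 527.8/0.248 = 2128.2 tonne/day and vapour = 471.77 tonne/day.
The evaporator receives (1−α)·2600 of feed at 0.677 C and removes 0.617 of that C:
0.617×0.677×(1−α)×2600 = 471.77
(1−α) = 471.77/1086 = 0.4344;  α = 0.5656.
Bypass flow = 0.5656×2600 = 1470.6 tonne/day.

1471 tonne/day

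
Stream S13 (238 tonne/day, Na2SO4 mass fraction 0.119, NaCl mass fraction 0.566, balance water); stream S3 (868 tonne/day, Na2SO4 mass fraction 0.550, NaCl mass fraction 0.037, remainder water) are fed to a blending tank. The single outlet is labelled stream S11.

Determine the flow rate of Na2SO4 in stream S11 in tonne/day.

Na2SO4 out = Na2SO4 in = 238×0.119 + 868×0.550 = 505.72 tonne/day.

505.7 tonne/day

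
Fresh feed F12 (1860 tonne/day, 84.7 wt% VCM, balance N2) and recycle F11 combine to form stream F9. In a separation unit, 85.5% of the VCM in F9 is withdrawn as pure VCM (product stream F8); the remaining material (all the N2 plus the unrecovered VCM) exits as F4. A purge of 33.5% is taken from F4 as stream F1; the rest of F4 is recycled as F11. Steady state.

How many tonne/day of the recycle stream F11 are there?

733 tonne/day

N2 enters only via F12 and leaves only via the purge: 1860×0.153 = 0.335×(N2 in F4), and the separation unit passes all N2, so N2 in F9 = N2 in F4 = 849.49 tonne/day.
VCM in F9: m_A = 1860×0.847 + (1−0.335)·(1−0.855)·m_A, so m_A = 1575.4/0.9036 = 1743.5 tonne/day.
F4 = (1−0.855)×1743.5 + 849.49 = 1102.3 tonne/day.
Recycle F11 = (1−0.335)×1102.3 = 733.03 tonne/day.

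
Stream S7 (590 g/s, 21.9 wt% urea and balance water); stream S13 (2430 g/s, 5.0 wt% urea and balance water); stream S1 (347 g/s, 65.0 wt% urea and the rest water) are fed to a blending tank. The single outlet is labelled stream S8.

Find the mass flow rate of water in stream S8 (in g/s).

2891 g/s

water out = water in = 590×0.781 + 2430×0.950 + 347×0.350 = 2890.7 g/s.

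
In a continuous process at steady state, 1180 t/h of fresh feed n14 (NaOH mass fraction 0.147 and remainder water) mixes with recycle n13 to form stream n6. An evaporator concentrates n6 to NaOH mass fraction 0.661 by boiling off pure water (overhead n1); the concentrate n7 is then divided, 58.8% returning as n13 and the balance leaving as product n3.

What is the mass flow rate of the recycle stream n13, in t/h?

Overall NaOH balance (none leaves overhead): NaOH in fresh feed = NaOH in product, i.e. 1180×0.147 = (1−0.588)·n7·0.661.
n7 = 173.46/(0.661×0.412) = 636.94 t/h.
Recycle n13 = 0.588×636.94 = 374.52 t/h.

374.5 t/h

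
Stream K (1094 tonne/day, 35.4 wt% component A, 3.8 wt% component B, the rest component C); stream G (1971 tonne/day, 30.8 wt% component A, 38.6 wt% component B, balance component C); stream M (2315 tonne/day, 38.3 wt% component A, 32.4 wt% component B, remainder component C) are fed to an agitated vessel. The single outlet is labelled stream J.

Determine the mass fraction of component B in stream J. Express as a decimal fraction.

0.2886

Total flow out = 1094 + 1971 + 2315 = 5380 tonne/day.
component B in = 1094×0.038 + 1971×0.386 + 2315×0.324 = 1552.4 tonne/day.
component B mass fraction in J = 1552.4/5380 = 0.2886.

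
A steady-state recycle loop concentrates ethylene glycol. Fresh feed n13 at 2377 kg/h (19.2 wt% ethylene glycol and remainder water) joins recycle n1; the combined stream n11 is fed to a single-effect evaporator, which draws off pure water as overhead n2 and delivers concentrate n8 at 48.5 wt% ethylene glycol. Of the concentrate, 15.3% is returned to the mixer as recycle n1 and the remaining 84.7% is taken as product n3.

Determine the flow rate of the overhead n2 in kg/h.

1436 kg/h

Overall ethylene glycol balance (none leaves overhead): ethylene glycol in fresh feed = ethylene glycol in product, i.e. 2377×0.192 = (1−0.153)·n8·0.485.
n8 = 456.38/(0.485×0.847) = 1111 kg/h.
Recycle n1 = 0.153×1111 = 169.98 kg/h.
Combined feed n11 = 2377 + 169.98 = 2547 kg/h.
Overhead n2 = n11 − n8 = 2547 − 1111 = 1436 kg/h.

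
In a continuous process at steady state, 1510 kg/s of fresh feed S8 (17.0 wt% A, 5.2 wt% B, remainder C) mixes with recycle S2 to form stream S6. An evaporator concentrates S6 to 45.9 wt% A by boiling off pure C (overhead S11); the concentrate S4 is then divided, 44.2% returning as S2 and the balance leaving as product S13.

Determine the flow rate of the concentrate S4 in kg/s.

1002 kg/s

Overall A balance (none leaves overhead): A in fresh feed = A in product, i.e. 1510×0.170 = (1−0.442)·S4·0.459.
S4 = 256.7/(0.459×0.558) = 1002.3 kg/s.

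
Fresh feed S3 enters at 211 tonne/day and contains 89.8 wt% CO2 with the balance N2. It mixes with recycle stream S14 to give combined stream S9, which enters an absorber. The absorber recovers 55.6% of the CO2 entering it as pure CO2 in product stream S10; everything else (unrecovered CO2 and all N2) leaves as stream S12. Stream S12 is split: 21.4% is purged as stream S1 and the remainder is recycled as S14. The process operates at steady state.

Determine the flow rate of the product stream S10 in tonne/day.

CO2 in S9: m_A = 211×0.898 + (1−0.214)·(1−0.556)·m_A, so m_A = 189.48/0.6510 = 291.05 tonne/day.
Product S10 = 0.556×291.05 = 161.82 tonne/day.

161.8 tonne/day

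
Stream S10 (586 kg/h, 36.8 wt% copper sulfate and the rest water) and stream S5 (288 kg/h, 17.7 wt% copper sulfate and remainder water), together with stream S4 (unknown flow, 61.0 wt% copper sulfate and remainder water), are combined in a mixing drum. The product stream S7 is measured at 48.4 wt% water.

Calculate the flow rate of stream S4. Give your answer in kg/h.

Let S4 be the unknown flow. Total out = 874 + S4.
water balance: 607.38 + 0.390·S4 = 0.484·(874 + S4)
(0.390 − 0.484)·S4 = 0.484×874 − 607.38 = -184.36
S4 = -184.36 / -0.094 = 1961.3 kg/h

1961 kg/h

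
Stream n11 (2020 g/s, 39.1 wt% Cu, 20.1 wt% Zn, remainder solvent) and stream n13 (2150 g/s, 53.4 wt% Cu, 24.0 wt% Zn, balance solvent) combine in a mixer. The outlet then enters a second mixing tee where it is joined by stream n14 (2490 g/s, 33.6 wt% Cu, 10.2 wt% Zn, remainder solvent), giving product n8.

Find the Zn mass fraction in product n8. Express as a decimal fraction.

0.1766

Overall, product flow = 6660 g/s.
Zn in = 2020×0.201 + 2150×0.240 + 2490×0.102 = 1176 g/s.
Zn fraction in n8 = 0.1766.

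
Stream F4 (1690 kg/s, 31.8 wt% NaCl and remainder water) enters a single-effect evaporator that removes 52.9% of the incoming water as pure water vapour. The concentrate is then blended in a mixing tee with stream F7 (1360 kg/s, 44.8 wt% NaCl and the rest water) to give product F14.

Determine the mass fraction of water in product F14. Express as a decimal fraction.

Vapour removed = 0.529×0.682×1690 = 609.71 kg/s; concentrate = 1080.3 kg/s.
water reaching the mixer = 542.87 (from concentrate) + 1360×0.552 = 1293.6 kg/s.
Product flow = 1080.3 + 1360 = 2440.3 kg/s; water fraction = 0.530.

0.530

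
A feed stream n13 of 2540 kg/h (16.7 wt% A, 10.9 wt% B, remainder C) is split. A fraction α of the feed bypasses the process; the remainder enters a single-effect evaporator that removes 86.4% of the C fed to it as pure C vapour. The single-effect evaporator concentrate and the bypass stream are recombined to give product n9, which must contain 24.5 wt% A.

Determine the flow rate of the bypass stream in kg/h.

All 2540×0.167 = 424.18 kg/h of A reaches n9, so n9 = 424.18/0.245 = 1731.3 kg/h and vapour = 808.65 kg/h.
The evaporator receives (1−α)·2540 of feed at 0.724 C and removes 0.864 of that C:
0.864×0.724×(1−α)×2540 = 808.65
(1−α) = 808.65/1588.9 = 0.5090;  α = 0.4910.
Bypass flow = 0.4910×2540 = 1247.3 kg/h.

1247 kg/h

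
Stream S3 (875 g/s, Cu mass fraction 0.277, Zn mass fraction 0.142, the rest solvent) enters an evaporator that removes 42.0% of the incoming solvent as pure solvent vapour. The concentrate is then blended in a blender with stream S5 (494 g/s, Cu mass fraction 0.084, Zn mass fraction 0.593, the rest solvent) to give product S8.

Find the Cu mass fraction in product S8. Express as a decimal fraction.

0.246

Vapour removed = 0.420×0.581×875 = 213.52 g/s; concentrate = 661.48 g/s.
Cu reaching the mixer = 242.38 (from concentrate) + 494×0.084 = 283.87 g/s.
Product flow = 661.48 + 494 = 1155.5 g/s; Cu fraction = 0.246.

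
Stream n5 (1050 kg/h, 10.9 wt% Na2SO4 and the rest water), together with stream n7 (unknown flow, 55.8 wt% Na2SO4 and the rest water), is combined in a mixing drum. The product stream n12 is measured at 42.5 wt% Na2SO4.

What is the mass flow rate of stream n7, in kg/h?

2495 kg/h

Let n7 be the unknown flow. Total out = 1050 + n7.
Na2SO4 balance: 114.45 + 0.558·n7 = 0.425·(1050 + n7)
(0.558 − 0.425)·n7 = 0.425×1050 − 114.45 = 331.8
n7 = 331.8 / 0.133 = 2494.7 kg/h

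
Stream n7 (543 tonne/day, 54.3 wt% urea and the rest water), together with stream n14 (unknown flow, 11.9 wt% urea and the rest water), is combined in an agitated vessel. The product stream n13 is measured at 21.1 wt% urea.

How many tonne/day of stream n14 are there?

1960 tonne/day

Let n14 be the unknown flow. Total out = 543 + n14.
urea balance: 294.85 + 0.119·n14 = 0.211·(543 + n14)
(0.119 − 0.211)·n14 = 0.211×543 − 294.85 = -180.28
n14 = -180.28 / -0.092 = 1959.5 tonne/day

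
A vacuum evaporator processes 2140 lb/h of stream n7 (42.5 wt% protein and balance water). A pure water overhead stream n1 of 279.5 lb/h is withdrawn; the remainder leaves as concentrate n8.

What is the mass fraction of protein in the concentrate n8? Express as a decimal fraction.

protein is not removed: 2140×0.425 = 909.5 lb/h of protein enters n8.
Concentrate = 2140 − 279.5 = 1860.5 lb/h.
Mass fraction = 909.5/1860.5 = 0.489.

0.489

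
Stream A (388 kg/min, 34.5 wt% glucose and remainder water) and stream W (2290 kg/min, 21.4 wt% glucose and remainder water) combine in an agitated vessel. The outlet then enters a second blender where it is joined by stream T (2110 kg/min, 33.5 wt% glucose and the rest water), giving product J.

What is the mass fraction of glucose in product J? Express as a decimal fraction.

0.278

Overall, product flow = 4788 kg/min.
glucose in = 388×0.345 + 2290×0.214 + 2110×0.335 = 1330.8 kg/min.
glucose fraction in J = 0.278.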